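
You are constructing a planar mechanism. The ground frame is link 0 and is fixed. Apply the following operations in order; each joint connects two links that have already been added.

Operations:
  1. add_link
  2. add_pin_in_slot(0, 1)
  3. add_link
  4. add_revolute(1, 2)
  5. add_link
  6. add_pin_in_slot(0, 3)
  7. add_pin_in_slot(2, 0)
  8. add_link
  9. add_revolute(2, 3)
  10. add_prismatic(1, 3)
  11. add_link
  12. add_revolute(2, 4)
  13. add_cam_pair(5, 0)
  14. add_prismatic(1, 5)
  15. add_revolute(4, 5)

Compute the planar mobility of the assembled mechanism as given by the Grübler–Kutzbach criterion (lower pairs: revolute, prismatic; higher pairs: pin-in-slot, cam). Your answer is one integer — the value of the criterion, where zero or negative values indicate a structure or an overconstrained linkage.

[1;0;0] (link 0 is ground)
L+ [2;0;0]
PS(0,1)∈J2 [2;0;1]
L+ [3;0;1]
R(1,2)∈J1 [3;1;1]
L+ [4;1;1]
PS(0,3)∈J2 [4;1;2]
PS(2,0)∈J2 [4;1;3]
L+ [5;1;3]
R(2,3)∈J1 [5;2;3]
P(1,3)∈J1 [5;3;3]
L+ [6;3;3]
R(2,4)∈J1 [6;4;3]
C(5,0)∈J2 [6;4;4]
P(1,5)∈J1 [6;5;4]
R(4,5)∈J1 [6;6;4]
mobility = 15 − 12 − 4 = -1

M = -1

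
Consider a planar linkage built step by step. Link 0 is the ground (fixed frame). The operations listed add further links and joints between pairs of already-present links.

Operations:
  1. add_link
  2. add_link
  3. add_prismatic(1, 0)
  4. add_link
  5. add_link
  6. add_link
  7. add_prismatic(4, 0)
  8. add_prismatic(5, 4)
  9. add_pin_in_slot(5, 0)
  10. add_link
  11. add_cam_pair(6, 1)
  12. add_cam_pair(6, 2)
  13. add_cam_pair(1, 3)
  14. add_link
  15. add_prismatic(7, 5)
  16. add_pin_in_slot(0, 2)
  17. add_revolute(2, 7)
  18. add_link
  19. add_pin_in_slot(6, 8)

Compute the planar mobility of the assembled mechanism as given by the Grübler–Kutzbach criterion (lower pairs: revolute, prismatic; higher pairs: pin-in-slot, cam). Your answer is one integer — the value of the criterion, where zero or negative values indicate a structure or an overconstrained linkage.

ground; <1,0,0>
#1 <2,0,0>
#2 <3,0,0>
P:1↔0 J1 <3,1,0>
#3 <4,1,0>
#4 <5,1,0>
#5 <6,1,0>
P:4↔0 J1 <6,2,0>
P:5↔4 J1 <6,3,0>
PS:5↔0 J2 <6,3,1>
#6 <7,3,1>
C:6↔1 J2 <7,3,2>
C:6↔2 J2 <7,3,3>
C:1↔3 J2 <7,3,4>
#7 <8,3,4>
P:7↔5 J1 <8,4,4>
PS:0↔2 J2 <8,4,5>
R:2↔7 J1 <8,5,5>
#8 <9,5,5>
PS:6↔8 J2 <9,5,6>
3×8 − 2×5 − 1×6 = 8

M = 8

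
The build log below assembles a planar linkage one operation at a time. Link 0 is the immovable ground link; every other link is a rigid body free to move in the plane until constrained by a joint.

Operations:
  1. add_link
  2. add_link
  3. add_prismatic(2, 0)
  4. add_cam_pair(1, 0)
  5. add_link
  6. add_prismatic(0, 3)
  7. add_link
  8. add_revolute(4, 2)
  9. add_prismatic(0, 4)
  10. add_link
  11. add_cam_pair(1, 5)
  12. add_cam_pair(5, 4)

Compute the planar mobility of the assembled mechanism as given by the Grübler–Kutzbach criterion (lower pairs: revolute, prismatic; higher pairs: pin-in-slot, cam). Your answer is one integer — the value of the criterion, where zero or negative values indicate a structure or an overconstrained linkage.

link 0 = ground. State L|J1|J2 = 1|0|0
+link1  2|0|0
+link2  3|0|0
P(2,0) f=1→J1  3|1|0
C(1,0) f=2→J2  3|1|1
+link3  4|1|1
P(0,3) f=1→J1  4|2|1
+link4  5|2|1
R(4,2) f=1→J1  5|3|1
P(0,4) f=1→J1  5|4|1
+link5  6|4|1
C(1,5) f=2→J2  6|4|2
C(5,4) f=2→J2  6|4|3
M = 3(6−1)−2·4−3 = 15−8−3 = 4

M = 4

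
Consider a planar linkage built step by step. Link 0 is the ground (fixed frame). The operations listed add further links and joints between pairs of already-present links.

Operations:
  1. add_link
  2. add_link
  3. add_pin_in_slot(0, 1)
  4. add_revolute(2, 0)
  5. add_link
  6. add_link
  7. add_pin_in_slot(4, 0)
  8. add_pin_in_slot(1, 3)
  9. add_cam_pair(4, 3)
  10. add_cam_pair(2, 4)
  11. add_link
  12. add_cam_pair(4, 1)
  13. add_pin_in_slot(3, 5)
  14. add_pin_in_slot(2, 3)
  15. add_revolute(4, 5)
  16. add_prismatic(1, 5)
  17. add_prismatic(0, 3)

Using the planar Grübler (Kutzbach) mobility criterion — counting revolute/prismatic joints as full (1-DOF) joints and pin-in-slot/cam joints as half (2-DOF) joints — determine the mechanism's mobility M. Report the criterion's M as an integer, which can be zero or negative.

M = -1

[1;0;0] (link 0 is ground)
L+ [2;0;0]
L+ [3;0;0]
PS(0,1)∈J2 [3;0;1]
R(2,0)∈J1 [3;1;1]
L+ [4;1;1]
L+ [5;1;1]
PS(4,0)∈J2 [5;1;2]
PS(1,3)∈J2 [5;1;3]
C(4,3)∈J2 [5;1;4]
C(2,4)∈J2 [5;1;5]
L+ [6;1;5]
C(4,1)∈J2 [6;1;6]
PS(3,5)∈J2 [6;1;7]
PS(2,3)∈J2 [6;1;8]
R(4,5)∈J1 [6;2;8]
P(1,5)∈J1 [6;3;8]
P(0,3)∈J1 [6;4;8]
mobility = 15 − 8 − 8 = -1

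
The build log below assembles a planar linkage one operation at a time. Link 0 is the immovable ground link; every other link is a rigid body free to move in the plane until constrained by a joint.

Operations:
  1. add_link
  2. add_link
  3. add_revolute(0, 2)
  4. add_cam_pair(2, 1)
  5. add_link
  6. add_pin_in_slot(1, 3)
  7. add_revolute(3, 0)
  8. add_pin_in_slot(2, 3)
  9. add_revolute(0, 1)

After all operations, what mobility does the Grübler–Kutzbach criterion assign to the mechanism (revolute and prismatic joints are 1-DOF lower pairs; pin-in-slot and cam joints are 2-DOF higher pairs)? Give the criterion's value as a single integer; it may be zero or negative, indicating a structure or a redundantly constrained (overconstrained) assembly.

M = 0

(L,J1,J2)=(1,0,0); link0 fixed
link1: (2,0,0)
link2: (3,0,0)
R 0-2 [J1]: (3,1,0)
C 2-1 [J2]: (3,1,1)
link3: (4,1,1)
PS 1-3 [J2]: (4,1,2)
R 3-0 [J1]: (4,2,2)
PS 2-3 [J2]: (4,2,3)
R 0-1 [J1]: (4,3,3)
Grübler: 3·3 − 2·3 − 3 = 0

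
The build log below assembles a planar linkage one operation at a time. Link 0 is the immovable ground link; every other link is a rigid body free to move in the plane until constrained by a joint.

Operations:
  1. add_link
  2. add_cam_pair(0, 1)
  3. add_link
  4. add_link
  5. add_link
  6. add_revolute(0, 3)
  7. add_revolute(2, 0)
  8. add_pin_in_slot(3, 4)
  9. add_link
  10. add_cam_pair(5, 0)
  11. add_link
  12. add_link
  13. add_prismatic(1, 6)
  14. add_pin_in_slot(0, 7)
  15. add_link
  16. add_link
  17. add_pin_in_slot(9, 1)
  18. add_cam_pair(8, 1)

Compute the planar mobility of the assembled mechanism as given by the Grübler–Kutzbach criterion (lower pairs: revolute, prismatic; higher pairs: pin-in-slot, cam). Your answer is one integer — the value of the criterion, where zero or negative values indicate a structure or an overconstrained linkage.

M = 15

(L,J1,J2)=(1,0,0); link0 fixed
link1: (2,0,0)
C 0-1 [J2]: (2,0,1)
link2: (3,0,1)
link3: (4,0,1)
link4: (5,0,1)
R 0-3 [J1]: (5,1,1)
R 2-0 [J1]: (5,2,1)
PS 3-4 [J2]: (5,2,2)
link5: (6,2,2)
C 5-0 [J2]: (6,2,3)
link6: (7,2,3)
link7: (8,2,3)
P 1-6 [J1]: (8,3,3)
PS 0-7 [J2]: (8,3,4)
link8: (9,3,4)
link9: (10,3,4)
PS 9-1 [J2]: (10,3,5)
C 8-1 [J2]: (10,3,6)
Grübler: 3·9 − 2·3 − 6 = 15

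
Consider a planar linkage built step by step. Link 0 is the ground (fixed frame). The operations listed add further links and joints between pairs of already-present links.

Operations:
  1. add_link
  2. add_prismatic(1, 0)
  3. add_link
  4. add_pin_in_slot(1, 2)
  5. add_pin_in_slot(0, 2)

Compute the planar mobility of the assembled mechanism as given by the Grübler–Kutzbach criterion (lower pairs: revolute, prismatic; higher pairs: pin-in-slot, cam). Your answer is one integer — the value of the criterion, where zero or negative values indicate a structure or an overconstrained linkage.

M = 2

link 0 = ground. State L|J1|J2 = 1|0|0
+link1  2|0|0
P(1,0) f=1→J1  2|1|0
+link2  3|1|0
PS(1,2) f=2→J2  3|1|1
PS(0,2) f=2→J2  3|1|2
M = 3(3−1)−2·1−2 = 6−2−2 = 2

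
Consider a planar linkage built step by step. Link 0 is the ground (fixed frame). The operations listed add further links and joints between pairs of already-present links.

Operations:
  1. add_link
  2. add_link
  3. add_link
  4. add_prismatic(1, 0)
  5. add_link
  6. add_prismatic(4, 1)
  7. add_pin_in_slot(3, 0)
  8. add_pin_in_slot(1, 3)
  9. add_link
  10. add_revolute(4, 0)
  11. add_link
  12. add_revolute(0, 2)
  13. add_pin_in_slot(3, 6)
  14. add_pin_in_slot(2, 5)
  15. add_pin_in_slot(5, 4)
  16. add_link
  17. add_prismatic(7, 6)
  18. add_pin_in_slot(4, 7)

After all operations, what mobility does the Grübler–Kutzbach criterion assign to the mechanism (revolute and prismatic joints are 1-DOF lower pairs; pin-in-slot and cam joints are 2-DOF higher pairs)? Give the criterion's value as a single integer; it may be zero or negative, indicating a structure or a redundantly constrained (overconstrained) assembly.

M = 5

link 0 = ground. State L|J1|J2 = 1|0|0
+link1  2|0|0
+link2  3|0|0
+link3  4|0|0
P(1,0) f=1→J1  4|1|0
+link4  5|1|0
P(4,1) f=1→J1  5|2|0
PS(3,0) f=2→J2  5|2|1
PS(1,3) f=2→J2  5|2|2
+link5  6|2|2
R(4,0) f=1→J1  6|3|2
+link6  7|3|2
R(0,2) f=1→J1  7|4|2
PS(3,6) f=2→J2  7|4|3
PS(2,5) f=2→J2  7|4|4
PS(5,4) f=2→J2  7|4|5
+link7  8|4|5
P(7,6) f=1→J1  8|5|5
PS(4,7) f=2→J2  8|5|6
M = 3(8−1)−2·5−6 = 21−10−6 = 5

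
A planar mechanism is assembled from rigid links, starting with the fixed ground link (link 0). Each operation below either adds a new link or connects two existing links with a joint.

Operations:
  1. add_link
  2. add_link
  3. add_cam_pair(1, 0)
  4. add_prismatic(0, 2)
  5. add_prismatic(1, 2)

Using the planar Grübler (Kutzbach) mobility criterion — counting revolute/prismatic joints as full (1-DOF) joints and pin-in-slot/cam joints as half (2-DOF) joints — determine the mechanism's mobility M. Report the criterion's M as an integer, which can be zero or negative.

(L,J1,J2)=(1,0,0); link0 fixed
link1: (2,0,0)
link2: (3,0,0)
C 1-0 [J2]: (3,0,1)
P 0-2 [J1]: (3,1,1)
P 1-2 [J1]: (3,2,1)
Grübler: 3·2 − 2·2 − 1 = 1

M = 1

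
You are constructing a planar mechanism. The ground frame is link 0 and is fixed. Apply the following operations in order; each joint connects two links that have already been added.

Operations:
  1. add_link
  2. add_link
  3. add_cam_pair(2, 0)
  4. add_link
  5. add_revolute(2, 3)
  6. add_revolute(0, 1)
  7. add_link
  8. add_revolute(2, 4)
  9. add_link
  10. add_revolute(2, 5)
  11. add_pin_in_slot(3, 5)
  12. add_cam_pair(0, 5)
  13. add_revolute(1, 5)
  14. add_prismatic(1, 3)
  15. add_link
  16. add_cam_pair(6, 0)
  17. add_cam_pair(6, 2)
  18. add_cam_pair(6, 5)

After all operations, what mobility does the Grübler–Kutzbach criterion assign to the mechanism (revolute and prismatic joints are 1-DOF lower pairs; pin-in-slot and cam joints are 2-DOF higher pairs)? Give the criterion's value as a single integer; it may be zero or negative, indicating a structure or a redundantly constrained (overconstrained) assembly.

(L,J1,J2)=(1,0,0); link0 fixed
link1: (2,0,0)
link2: (3,0,0)
C 2-0 [J2]: (3,0,1)
link3: (4,0,1)
R 2-3 [J1]: (4,1,1)
R 0-1 [J1]: (4,2,1)
link4: (5,2,1)
R 2-4 [J1]: (5,3,1)
link5: (6,3,1)
R 2-5 [J1]: (6,4,1)
PS 3-5 [J2]: (6,4,2)
C 0-5 [J2]: (6,4,3)
R 1-5 [J1]: (6,5,3)
P 1-3 [J1]: (6,6,3)
link6: (7,6,3)
C 6-0 [J2]: (7,6,4)
C 6-2 [J2]: (7,6,5)
C 6-5 [J2]: (7,6,6)
Grübler: 3·6 − 2·6 − 6 = 0

M = 0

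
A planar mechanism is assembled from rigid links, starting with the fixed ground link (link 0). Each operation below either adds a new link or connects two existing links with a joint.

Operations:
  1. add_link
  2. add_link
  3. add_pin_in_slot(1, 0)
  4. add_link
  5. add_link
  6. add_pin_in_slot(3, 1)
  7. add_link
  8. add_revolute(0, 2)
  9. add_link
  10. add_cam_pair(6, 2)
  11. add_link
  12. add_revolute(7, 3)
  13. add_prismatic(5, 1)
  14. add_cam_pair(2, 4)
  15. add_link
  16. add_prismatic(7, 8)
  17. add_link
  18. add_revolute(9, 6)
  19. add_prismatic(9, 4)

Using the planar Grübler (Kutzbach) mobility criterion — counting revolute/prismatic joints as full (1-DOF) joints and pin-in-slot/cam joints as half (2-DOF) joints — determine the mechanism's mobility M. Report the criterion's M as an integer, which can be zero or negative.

link 0 = ground. State L|J1|J2 = 1|0|0
+link1  2|0|0
+link2  3|0|0
PS(1,0) f=2→J2  3|0|1
+link3  4|0|1
+link4  5|0|1
PS(3,1) f=2→J2  5|0|2
+link5  6|0|2
R(0,2) f=1→J1  6|1|2
+link6  7|1|2
C(6,2) f=2→J2  7|1|3
+link7  8|1|3
R(7,3) f=1→J1  8|2|3
P(5,1) f=1→J1  8|3|3
C(2,4) f=2→J2  8|3|4
+link8  9|3|4
P(7,8) f=1→J1  9|4|4
+link9  10|4|4
R(9,6) f=1→J1  10|5|4
P(9,4) f=1→J1  10|6|4
M = 3(10−1)−2·6−4 = 27−12−4 = 11

M = 11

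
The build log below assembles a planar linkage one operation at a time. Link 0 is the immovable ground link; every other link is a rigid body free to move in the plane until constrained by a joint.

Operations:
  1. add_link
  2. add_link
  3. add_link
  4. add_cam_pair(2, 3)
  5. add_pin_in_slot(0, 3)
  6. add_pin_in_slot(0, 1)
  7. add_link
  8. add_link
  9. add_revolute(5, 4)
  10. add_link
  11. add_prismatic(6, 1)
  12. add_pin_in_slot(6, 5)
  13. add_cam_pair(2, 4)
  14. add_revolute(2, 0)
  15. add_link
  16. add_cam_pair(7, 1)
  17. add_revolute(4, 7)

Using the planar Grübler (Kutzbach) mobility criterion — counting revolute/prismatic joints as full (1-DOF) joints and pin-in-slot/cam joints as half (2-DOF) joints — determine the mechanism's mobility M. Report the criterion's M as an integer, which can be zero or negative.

(L,J1,J2)=(1,0,0); link0 fixed
link1: (2,0,0)
link2: (3,0,0)
link3: (4,0,0)
C 2-3 [J2]: (4,0,1)
PS 0-3 [J2]: (4,0,2)
PS 0-1 [J2]: (4,0,3)
link4: (5,0,3)
link5: (6,0,3)
R 5-4 [J1]: (6,1,3)
link6: (7,1,3)
P 6-1 [J1]: (7,2,3)
PS 6-5 [J2]: (7,2,4)
C 2-4 [J2]: (7,2,5)
R 2-0 [J1]: (7,3,5)
link7: (8,3,5)
C 7-1 [J2]: (8,3,6)
R 4-7 [J1]: (8,4,6)
Grübler: 3·7 − 2·4 − 6 = 7

M = 7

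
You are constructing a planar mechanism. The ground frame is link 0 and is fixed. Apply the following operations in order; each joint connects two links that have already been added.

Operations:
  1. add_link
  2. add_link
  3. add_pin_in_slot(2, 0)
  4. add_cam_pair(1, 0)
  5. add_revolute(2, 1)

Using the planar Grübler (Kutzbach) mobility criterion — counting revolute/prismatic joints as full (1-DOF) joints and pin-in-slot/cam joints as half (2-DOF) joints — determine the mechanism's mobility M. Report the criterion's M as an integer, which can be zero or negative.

M = 2

(L,J1,J2)=(1,0,0); link0 fixed
link1: (2,0,0)
link2: (3,0,0)
PS 2-0 [J2]: (3,0,1)
C 1-0 [J2]: (3,0,2)
R 2-1 [J1]: (3,1,2)
Grübler: 3·2 − 2·1 − 2 = 2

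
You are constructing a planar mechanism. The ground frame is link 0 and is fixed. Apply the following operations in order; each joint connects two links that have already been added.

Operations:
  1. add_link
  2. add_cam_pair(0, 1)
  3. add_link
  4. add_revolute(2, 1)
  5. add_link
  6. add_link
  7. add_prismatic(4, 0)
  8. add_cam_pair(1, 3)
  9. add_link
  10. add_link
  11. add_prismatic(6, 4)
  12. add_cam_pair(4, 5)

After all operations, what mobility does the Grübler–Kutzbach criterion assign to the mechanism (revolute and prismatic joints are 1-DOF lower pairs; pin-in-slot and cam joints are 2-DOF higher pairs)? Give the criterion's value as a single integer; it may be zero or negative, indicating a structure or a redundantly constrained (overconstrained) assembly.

[1;0;0] (link 0 is ground)
L+ [2;0;0]
C(0,1)∈J2 [2;0;1]
L+ [3;0;1]
R(2,1)∈J1 [3;1;1]
L+ [4;1;1]
L+ [5;1;1]
P(4,0)∈J1 [5;2;1]
C(1,3)∈J2 [5;2;2]
L+ [6;2;2]
L+ [7;2;2]
P(6,4)∈J1 [7;3;2]
C(4,5)∈J2 [7;3;3]
mobility = 18 − 6 − 3 = 9

M = 9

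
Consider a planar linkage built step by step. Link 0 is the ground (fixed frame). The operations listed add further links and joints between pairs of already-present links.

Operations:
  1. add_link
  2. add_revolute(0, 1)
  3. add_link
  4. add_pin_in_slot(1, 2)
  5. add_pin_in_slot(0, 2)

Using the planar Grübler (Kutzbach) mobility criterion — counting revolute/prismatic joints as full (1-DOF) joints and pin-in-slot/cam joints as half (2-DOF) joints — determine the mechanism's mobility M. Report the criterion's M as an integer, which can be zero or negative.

M = 2

link 0 = ground. State L|J1|J2 = 1|0|0
+link1  2|0|0
R(0,1) f=1→J1  2|1|0
+link2  3|1|0
PS(1,2) f=2→J2  3|1|1
PS(0,2) f=2→J2  3|1|2
M = 3(3−1)−2·1−2 = 6−2−2 = 2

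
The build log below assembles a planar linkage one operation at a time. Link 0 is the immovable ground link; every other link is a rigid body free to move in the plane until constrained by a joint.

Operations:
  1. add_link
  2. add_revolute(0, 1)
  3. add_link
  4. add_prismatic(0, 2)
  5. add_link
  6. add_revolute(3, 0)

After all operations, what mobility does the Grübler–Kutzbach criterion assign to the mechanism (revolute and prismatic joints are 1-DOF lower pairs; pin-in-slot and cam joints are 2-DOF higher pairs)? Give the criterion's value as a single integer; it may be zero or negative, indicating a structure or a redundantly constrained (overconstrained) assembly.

M = 3

L=1 J1=0 J2=0
add link → L=2 J1=0 J2=0
R@0,1 dof=1 J1 → L=2 J1=1 J2=0
add link → L=3 J1=1 J2=0
P@0,2 dof=1 J1 → L=3 J1=2 J2=0
add link → L=4 J1=2 J2=0
R@3,0 dof=1 J1 → L=4 J1=3 J2=0
M=3(L−1)−2J1−J2=3·3−2·3−0=3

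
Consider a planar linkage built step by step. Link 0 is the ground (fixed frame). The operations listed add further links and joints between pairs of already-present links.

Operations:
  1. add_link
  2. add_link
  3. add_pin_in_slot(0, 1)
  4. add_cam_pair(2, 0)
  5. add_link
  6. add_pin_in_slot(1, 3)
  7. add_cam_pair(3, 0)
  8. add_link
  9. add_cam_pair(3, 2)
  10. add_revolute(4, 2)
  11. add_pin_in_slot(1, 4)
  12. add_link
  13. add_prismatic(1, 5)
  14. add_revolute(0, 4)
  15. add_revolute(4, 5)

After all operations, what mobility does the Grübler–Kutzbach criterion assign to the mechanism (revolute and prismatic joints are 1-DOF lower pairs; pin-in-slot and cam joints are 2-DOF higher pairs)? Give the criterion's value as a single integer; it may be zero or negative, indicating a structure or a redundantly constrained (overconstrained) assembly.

L=1 J1=0 J2=0
add link → L=2 J1=0 J2=0
add link → L=3 J1=0 J2=0
PS@0,1 dof=2 J2 → L=3 J1=0 J2=1
C@2,0 dof=2 J2 → L=3 J1=0 J2=2
add link → L=4 J1=0 J2=2
PS@1,3 dof=2 J2 → L=4 J1=0 J2=3
C@3,0 dof=2 J2 → L=4 J1=0 J2=4
add link → L=5 J1=0 J2=4
C@3,2 dof=2 J2 → L=5 J1=0 J2=5
R@4,2 dof=1 J1 → L=5 J1=1 J2=5
PS@1,4 dof=2 J2 → L=5 J1=1 J2=6
add link → L=6 J1=1 J2=6
P@1,5 dof=1 J1 → L=6 J1=2 J2=6
R@0,4 dof=1 J1 → L=6 J1=3 J2=6
R@4,5 dof=1 J1 → L=6 J1=4 J2=6
M=3(L−1)−2J1−J2=3·5−2·4−6=1

M = 1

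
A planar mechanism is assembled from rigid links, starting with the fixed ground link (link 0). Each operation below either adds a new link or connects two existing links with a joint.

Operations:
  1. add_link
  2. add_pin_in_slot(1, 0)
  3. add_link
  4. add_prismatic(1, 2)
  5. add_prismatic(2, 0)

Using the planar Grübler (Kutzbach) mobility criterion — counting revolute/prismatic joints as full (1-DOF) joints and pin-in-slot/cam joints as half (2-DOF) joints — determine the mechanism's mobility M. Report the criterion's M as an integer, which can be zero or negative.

L=1 J1=0 J2=0
add link → L=2 J1=0 J2=0
PS@1,0 dof=2 J2 → L=2 J1=0 J2=1
add link → L=3 J1=0 J2=1
P@1,2 dof=1 J1 → L=3 J1=1 J2=1
P@2,0 dof=1 J1 → L=3 J1=2 J2=1
M=3(L−1)−2J1−J2=3·2−2·2−1=1

M = 1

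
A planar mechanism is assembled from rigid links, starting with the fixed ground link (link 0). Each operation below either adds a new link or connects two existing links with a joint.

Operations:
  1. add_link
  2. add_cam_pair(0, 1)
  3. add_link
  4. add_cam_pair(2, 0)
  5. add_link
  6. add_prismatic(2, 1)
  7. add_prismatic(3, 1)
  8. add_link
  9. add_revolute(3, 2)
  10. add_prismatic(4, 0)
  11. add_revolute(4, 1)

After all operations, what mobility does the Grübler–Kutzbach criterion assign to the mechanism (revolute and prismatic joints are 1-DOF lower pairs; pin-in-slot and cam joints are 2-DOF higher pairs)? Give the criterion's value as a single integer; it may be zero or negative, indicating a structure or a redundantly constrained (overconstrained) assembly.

link 0 = ground. State L|J1|J2 = 1|0|0
+link1  2|0|0
C(0,1) f=2→J2  2|0|1
+link2  3|0|1
C(2,0) f=2→J2  3|0|2
+link3  4|0|2
P(2,1) f=1→J1  4|1|2
P(3,1) f=1→J1  4|2|2
+link4  5|2|2
R(3,2) f=1→J1  5|3|2
P(4,0) f=1→J1  5|4|2
R(4,1) f=1→J1  5|5|2
M = 3(5−1)−2·5−2 = 12−10−2 = 0

M = 0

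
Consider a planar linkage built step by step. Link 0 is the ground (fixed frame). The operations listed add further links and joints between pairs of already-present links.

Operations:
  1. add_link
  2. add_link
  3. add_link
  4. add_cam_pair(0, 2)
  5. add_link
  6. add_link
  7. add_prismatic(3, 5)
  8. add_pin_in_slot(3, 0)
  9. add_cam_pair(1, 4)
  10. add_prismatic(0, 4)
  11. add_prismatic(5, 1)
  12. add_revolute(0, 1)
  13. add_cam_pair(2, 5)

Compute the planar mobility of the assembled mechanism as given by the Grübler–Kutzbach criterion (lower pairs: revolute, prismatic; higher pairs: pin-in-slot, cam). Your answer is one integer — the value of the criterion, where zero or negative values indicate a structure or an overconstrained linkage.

(L,J1,J2)=(1,0,0); link0 fixed
link1: (2,0,0)
link2: (3,0,0)
link3: (4,0,0)
C 0-2 [J2]: (4,0,1)
link4: (5,0,1)
link5: (6,0,1)
P 3-5 [J1]: (6,1,1)
PS 3-0 [J2]: (6,1,2)
C 1-4 [J2]: (6,1,3)
P 0-4 [J1]: (6,2,3)
P 5-1 [J1]: (6,3,3)
R 0-1 [J1]: (6,4,3)
C 2-5 [J2]: (6,4,4)
Grübler: 3·5 − 2·4 − 4 = 3

M = 3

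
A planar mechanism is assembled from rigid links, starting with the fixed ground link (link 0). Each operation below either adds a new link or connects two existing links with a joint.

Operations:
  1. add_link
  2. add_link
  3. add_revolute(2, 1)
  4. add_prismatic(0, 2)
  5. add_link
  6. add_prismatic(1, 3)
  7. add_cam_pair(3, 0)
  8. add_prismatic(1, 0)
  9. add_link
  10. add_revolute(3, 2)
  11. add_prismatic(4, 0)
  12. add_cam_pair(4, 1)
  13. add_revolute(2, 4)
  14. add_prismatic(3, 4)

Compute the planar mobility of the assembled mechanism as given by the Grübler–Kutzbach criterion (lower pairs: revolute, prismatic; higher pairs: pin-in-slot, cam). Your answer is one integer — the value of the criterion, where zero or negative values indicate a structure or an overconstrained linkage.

link 0 = ground. State L|J1|J2 = 1|0|0
+link1  2|0|0
+link2  3|0|0
R(2,1) f=1→J1  3|1|0
P(0,2) f=1→J1  3|2|0
+link3  4|2|0
P(1,3) f=1→J1  4|3|0
C(3,0) f=2→J2  4|3|1
P(1,0) f=1→J1  4|4|1
+link4  5|4|1
R(3,2) f=1→J1  5|5|1
P(4,0) f=1→J1  5|6|1
C(4,1) f=2→J2  5|6|2
R(2,4) f=1→J1  5|7|2
P(3,4) f=1→J1  5|8|2
M = 3(5−1)−2·8−2 = 12−16−2 = -6

M = -6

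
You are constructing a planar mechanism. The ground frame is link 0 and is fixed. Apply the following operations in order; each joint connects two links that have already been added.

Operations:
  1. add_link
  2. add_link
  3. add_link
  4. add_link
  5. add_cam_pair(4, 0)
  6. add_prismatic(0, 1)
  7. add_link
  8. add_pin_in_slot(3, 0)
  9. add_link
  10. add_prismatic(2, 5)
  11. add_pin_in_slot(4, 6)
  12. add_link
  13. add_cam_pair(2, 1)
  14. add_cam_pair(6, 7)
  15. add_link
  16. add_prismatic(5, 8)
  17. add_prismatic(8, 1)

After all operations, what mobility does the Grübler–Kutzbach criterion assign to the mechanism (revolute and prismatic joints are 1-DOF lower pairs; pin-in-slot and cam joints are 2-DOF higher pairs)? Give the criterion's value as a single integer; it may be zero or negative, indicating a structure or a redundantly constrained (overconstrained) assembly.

M = 11

L=1 J1=0 J2=0
add link → L=2 J1=0 J2=0
add link → L=3 J1=0 J2=0
add link → L=4 J1=0 J2=0
add link → L=5 J1=0 J2=0
C@4,0 dof=2 J2 → L=5 J1=0 J2=1
P@0,1 dof=1 J1 → L=5 J1=1 J2=1
add link → L=6 J1=1 J2=1
PS@3,0 dof=2 J2 → L=6 J1=1 J2=2
add link → L=7 J1=1 J2=2
P@2,5 dof=1 J1 → L=7 J1=2 J2=2
PS@4,6 dof=2 J2 → L=7 J1=2 J2=3
add link → L=8 J1=2 J2=3
C@2,1 dof=2 J2 → L=8 J1=2 J2=4
C@6,7 dof=2 J2 → L=8 J1=2 J2=5
add link → L=9 J1=2 J2=5
P@5,8 dof=1 J1 → L=9 J1=3 J2=5
P@8,1 dof=1 J1 → L=9 J1=4 J2=5
M=3(L−1)−2J1−J2=3·8−2·4−5=11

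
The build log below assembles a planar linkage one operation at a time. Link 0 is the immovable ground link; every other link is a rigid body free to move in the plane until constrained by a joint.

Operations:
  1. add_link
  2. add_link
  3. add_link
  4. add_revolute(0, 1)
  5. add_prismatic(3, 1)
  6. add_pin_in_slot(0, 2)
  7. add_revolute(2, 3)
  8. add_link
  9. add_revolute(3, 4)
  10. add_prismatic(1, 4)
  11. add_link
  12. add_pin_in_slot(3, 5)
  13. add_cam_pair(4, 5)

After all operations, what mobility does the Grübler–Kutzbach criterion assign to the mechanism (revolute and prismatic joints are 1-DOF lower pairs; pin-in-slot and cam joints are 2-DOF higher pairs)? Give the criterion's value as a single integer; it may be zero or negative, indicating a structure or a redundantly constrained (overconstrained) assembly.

(L,J1,J2)=(1,0,0); link0 fixed
link1: (2,0,0)
link2: (3,0,0)
link3: (4,0,0)
R 0-1 [J1]: (4,1,0)
P 3-1 [J1]: (4,2,0)
PS 0-2 [J2]: (4,2,1)
R 2-3 [J1]: (4,3,1)
link4: (5,3,1)
R 3-4 [J1]: (5,4,1)
P 1-4 [J1]: (5,5,1)
link5: (6,5,1)
PS 3-5 [J2]: (6,5,2)
C 4-5 [J2]: (6,5,3)
Grübler: 3·5 − 2·5 − 3 = 2

M = 2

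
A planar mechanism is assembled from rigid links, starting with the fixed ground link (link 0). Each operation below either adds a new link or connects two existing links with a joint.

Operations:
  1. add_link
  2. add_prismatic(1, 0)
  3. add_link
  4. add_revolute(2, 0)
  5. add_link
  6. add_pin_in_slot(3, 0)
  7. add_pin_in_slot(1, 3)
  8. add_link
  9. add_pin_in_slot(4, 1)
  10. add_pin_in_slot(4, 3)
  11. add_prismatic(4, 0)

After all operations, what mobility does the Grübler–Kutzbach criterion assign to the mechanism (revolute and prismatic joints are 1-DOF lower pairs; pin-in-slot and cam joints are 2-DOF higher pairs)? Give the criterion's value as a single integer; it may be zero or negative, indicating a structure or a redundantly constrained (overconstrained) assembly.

M = 2

link 0 = ground. State L|J1|J2 = 1|0|0
+link1  2|0|0
P(1,0) f=1→J1  2|1|0
+link2  3|1|0
R(2,0) f=1→J1  3|2|0
+link3  4|2|0
PS(3,0) f=2→J2  4|2|1
PS(1,3) f=2→J2  4|2|2
+link4  5|2|2
PS(4,1) f=2→J2  5|2|3
PS(4,3) f=2→J2  5|2|4
P(4,0) f=1→J1  5|3|4
M = 3(5−1)−2·3−4 = 12−6−4 = 2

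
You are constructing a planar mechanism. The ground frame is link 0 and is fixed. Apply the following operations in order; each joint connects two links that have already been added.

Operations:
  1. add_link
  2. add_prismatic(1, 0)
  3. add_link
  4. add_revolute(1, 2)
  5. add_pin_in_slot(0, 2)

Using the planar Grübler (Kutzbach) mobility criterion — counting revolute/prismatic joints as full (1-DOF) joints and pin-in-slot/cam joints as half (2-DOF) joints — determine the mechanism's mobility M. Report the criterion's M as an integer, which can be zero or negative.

(L,J1,J2)=(1,0,0); link0 fixed
link1: (2,0,0)
P 1-0 [J1]: (2,1,0)
link2: (3,1,0)
R 1-2 [J1]: (3,2,0)
PS 0-2 [J2]: (3,2,1)
Grübler: 3·2 − 2·2 − 1 = 1

M = 1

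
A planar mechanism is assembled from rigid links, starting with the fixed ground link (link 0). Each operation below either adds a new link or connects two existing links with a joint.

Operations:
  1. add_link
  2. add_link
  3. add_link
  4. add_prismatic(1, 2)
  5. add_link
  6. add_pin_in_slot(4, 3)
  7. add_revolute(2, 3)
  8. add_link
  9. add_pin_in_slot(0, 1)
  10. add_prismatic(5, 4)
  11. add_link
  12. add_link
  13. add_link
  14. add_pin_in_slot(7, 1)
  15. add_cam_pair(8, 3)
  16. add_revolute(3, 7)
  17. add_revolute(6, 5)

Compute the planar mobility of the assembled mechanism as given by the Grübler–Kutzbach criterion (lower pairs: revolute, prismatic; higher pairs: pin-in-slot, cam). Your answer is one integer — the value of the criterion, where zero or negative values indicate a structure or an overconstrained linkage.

M = 10

(L,J1,J2)=(1,0,0); link0 fixed
link1: (2,0,0)
link2: (3,0,0)
link3: (4,0,0)
P 1-2 [J1]: (4,1,0)
link4: (5,1,0)
PS 4-3 [J2]: (5,1,1)
R 2-3 [J1]: (5,2,1)
link5: (6,2,1)
PS 0-1 [J2]: (6,2,2)
P 5-4 [J1]: (6,3,2)
link6: (7,3,2)
link7: (8,3,2)
link8: (9,3,2)
PS 7-1 [J2]: (9,3,3)
C 8-3 [J2]: (9,3,4)
R 3-7 [J1]: (9,4,4)
R 6-5 [J1]: (9,5,4)
Grübler: 3·8 − 2·5 − 4 = 10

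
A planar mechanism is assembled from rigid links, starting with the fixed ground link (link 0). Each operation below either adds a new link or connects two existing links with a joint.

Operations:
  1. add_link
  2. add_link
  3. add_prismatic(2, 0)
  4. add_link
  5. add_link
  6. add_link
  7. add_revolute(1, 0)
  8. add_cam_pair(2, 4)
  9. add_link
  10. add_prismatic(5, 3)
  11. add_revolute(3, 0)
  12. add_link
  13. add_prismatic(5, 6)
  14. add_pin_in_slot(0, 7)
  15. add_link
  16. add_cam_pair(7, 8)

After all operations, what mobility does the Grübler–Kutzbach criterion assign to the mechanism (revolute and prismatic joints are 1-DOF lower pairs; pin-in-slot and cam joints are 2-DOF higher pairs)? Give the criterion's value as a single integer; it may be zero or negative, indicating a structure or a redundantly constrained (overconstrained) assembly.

link 0 = ground. State L|J1|J2 = 1|0|0
+link1  2|0|0
+link2  3|0|0
P(2,0) f=1→J1  3|1|0
+link3  4|1|0
+link4  5|1|0
+link5  6|1|0
R(1,0) f=1→J1  6|2|0
C(2,4) f=2→J2  6|2|1
+link6  7|2|1
P(5,3) f=1→J1  7|3|1
R(3,0) f=1→J1  7|4|1
+link7  8|4|1
P(5,6) f=1→J1  8|5|1
PS(0,7) f=2→J2  8|5|2
+link8  9|5|2
C(7,8) f=2→J2  9|5|3
M = 3(9−1)−2·5−3 = 24−10−3 = 11

M = 11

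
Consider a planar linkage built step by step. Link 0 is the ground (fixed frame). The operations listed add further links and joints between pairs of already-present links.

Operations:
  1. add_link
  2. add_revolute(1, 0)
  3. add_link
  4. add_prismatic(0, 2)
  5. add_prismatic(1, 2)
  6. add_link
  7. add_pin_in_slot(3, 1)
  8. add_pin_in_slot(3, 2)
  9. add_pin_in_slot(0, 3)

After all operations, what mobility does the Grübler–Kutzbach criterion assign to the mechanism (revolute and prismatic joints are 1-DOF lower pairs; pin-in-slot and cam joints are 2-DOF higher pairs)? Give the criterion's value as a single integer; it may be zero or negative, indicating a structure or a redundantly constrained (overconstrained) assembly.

(L,J1,J2)=(1,0,0); link0 fixed
link1: (2,0,0)
R 1-0 [J1]: (2,1,0)
link2: (3,1,0)
P 0-2 [J1]: (3,2,0)
P 1-2 [J1]: (3,3,0)
link3: (4,3,0)
PS 3-1 [J2]: (4,3,1)
PS 3-2 [J2]: (4,3,2)
PS 0-3 [J2]: (4,3,3)
Grübler: 3·3 − 2·3 − 3 = 0

M = 0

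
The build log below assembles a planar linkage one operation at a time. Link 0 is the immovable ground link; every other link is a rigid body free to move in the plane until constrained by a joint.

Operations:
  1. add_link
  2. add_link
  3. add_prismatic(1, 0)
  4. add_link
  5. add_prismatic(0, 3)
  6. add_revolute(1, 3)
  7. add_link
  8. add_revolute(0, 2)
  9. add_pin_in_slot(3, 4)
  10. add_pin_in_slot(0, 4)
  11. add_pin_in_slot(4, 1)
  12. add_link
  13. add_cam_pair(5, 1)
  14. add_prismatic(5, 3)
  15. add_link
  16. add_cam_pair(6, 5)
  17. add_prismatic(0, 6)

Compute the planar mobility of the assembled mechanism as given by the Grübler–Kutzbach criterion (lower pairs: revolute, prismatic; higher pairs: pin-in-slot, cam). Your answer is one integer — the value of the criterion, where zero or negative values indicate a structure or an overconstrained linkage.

[1;0;0] (link 0 is ground)
L+ [2;0;0]
L+ [3;0;0]
P(1,0)∈J1 [3;1;0]
L+ [4;1;0]
P(0,3)∈J1 [4;2;0]
R(1,3)∈J1 [4;3;0]
L+ [5;3;0]
R(0,2)∈J1 [5;4;0]
PS(3,4)∈J2 [5;4;1]
PS(0,4)∈J2 [5;4;2]
PS(4,1)∈J2 [5;4;3]
L+ [6;4;3]
C(5,1)∈J2 [6;4;4]
P(5,3)∈J1 [6;5;4]
L+ [7;5;4]
C(6,5)∈J2 [7;5;5]
P(0,6)∈J1 [7;6;5]
mobility = 18 − 12 − 5 = 1

M = 1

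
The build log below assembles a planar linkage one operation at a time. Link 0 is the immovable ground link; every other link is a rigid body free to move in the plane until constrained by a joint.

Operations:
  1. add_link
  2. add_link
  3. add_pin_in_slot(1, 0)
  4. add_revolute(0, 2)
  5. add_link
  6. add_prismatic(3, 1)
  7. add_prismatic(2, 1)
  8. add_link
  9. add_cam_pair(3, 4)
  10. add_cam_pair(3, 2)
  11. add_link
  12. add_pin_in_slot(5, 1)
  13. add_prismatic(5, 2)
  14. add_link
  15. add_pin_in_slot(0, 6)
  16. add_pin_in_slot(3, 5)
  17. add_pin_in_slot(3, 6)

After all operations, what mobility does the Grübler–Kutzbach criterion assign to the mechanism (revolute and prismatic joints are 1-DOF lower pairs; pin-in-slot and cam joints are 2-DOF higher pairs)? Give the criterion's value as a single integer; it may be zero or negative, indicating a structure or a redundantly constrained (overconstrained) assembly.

M = 3

ground; <1,0,0>
#1 <2,0,0>
#2 <3,0,0>
PS:1↔0 J2 <3,0,1>
R:0↔2 J1 <3,1,1>
#3 <4,1,1>
P:3↔1 J1 <4,2,1>
P:2↔1 J1 <4,3,1>
#4 <5,3,1>
C:3↔4 J2 <5,3,2>
C:3↔2 J2 <5,3,3>
#5 <6,3,3>
PS:5↔1 J2 <6,3,4>
P:5↔2 J1 <6,4,4>
#6 <7,4,4>
PS:0↔6 J2 <7,4,5>
PS:3↔5 J2 <7,4,6>
PS:3↔6 J2 <7,4,7>
3×6 − 2×4 − 1×7 = 3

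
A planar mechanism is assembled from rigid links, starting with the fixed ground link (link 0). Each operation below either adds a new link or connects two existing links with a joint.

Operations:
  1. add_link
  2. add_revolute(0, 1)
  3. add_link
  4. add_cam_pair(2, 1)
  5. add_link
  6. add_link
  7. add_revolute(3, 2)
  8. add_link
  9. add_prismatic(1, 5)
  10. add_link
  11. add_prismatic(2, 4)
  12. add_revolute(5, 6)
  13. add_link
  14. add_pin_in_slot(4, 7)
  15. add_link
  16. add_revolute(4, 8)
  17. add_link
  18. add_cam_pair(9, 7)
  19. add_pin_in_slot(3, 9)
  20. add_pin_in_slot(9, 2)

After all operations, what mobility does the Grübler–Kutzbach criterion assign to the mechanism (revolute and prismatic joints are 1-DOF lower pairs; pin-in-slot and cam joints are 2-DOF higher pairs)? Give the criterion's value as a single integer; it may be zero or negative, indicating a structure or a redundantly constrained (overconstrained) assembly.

M = 10

(L,J1,J2)=(1,0,0); link0 fixed
link1: (2,0,0)
R 0-1 [J1]: (2,1,0)
link2: (3,1,0)
C 2-1 [J2]: (3,1,1)
link3: (4,1,1)
link4: (5,1,1)
R 3-2 [J1]: (5,2,1)
link5: (6,2,1)
P 1-5 [J1]: (6,3,1)
link6: (7,3,1)
P 2-4 [J1]: (7,4,1)
R 5-6 [J1]: (7,5,1)
link7: (8,5,1)
PS 4-7 [J2]: (8,5,2)
link8: (9,5,2)
R 4-8 [J1]: (9,6,2)
link9: (10,6,2)
C 9-7 [J2]: (10,6,3)
PS 3-9 [J2]: (10,6,4)
PS 9-2 [J2]: (10,6,5)
Grübler: 3·9 − 2·6 − 5 = 10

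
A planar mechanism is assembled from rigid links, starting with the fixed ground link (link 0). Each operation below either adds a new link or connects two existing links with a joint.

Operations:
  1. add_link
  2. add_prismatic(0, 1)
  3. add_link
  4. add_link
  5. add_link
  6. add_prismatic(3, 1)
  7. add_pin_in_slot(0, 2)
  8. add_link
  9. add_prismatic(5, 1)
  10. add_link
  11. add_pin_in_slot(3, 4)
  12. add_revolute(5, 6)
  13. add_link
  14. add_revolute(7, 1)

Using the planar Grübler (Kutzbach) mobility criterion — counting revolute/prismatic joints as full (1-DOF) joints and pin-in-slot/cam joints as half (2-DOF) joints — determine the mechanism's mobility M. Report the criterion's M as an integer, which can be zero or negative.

L=1 J1=0 J2=0
add link → L=2 J1=0 J2=0
P@0,1 dof=1 J1 → L=2 J1=1 J2=0
add link → L=3 J1=1 J2=0
add link → L=4 J1=1 J2=0
add link → L=5 J1=1 J2=0
P@3,1 dof=1 J1 → L=5 J1=2 J2=0
PS@0,2 dof=2 J2 → L=5 J1=2 J2=1
add link → L=6 J1=2 J2=1
P@5,1 dof=1 J1 → L=6 J1=3 J2=1
add link → L=7 J1=3 J2=1
PS@3,4 dof=2 J2 → L=7 J1=3 J2=2
R@5,6 dof=1 J1 → L=7 J1=4 J2=2
add link → L=8 J1=4 J2=2
R@7,1 dof=1 J1 → L=8 J1=5 J2=2
M=3(L−1)−2J1−J2=3·7−2·5−2=9

M = 9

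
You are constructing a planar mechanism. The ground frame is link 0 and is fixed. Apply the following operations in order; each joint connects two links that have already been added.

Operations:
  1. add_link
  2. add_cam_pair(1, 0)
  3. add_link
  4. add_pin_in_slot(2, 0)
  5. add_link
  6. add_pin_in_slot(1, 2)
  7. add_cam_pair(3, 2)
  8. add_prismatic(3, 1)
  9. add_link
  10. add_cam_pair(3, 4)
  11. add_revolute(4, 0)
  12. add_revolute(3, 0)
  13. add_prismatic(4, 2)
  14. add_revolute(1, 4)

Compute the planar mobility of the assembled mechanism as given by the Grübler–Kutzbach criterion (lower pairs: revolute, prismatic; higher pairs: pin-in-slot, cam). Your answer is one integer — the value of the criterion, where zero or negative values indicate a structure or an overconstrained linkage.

M = -3

link 0 = ground. State L|J1|J2 = 1|0|0
+link1  2|0|0
C(1,0) f=2→J2  2|0|1
+link2  3|0|1
PS(2,0) f=2→J2  3|0|2
+link3  4|0|2
PS(1,2) f=2→J2  4|0|3
C(3,2) f=2→J2  4|0|4
P(3,1) f=1→J1  4|1|4
+link4  5|1|4
C(3,4) f=2→J2  5|1|5
R(4,0) f=1→J1  5|2|5
R(3,0) f=1→J1  5|3|5
P(4,2) f=1→J1  5|4|5
R(1,4) f=1→J1  5|5|5
M = 3(5−1)−2·5−5 = 12−10−5 = -3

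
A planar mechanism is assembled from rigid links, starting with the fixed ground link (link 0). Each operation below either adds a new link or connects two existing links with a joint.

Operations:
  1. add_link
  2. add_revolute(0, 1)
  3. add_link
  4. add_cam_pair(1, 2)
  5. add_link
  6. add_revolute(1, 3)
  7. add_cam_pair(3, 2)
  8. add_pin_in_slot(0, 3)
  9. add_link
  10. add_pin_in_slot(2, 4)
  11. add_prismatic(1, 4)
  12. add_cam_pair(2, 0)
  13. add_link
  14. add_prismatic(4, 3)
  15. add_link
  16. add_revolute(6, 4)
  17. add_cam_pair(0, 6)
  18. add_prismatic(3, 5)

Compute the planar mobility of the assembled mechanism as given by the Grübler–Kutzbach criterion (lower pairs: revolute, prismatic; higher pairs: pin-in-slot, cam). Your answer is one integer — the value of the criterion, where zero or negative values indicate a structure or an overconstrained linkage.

link 0 = ground. State L|J1|J2 = 1|0|0
+link1  2|0|0
R(0,1) f=1→J1  2|1|0
+link2  3|1|0
C(1,2) f=2→J2  3|1|1
+link3  4|1|1
R(1,3) f=1→J1  4|2|1
C(3,2) f=2→J2  4|2|2
PS(0,3) f=2→J2  4|2|3
+link4  5|2|3
PS(2,4) f=2→J2  5|2|4
P(1,4) f=1→J1  5|3|4
C(2,0) f=2→J2  5|3|5
+link5  6|3|5
P(4,3) f=1→J1  6|4|5
+link6  7|4|5
R(6,4) f=1→J1  7|5|5
C(0,6) f=2→J2  7|5|6
P(3,5) f=1→J1  7|6|6
M = 3(7−1)−2·6−6 = 18−12−6 = 0

M = 0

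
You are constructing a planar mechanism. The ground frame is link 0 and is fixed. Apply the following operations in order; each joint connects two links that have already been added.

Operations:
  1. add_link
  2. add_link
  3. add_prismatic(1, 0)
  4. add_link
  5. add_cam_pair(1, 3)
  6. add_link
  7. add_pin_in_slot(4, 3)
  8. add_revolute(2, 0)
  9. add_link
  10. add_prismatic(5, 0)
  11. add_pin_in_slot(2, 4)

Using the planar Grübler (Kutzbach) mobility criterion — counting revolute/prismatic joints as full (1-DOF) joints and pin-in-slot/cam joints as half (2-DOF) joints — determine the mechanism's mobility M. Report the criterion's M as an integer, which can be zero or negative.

M = 6

ground; <1,0,0>
#1 <2,0,0>
#2 <3,0,0>
P:1↔0 J1 <3,1,0>
#3 <4,1,0>
C:1↔3 J2 <4,1,1>
#4 <5,1,1>
PS:4↔3 J2 <5,1,2>
R:2↔0 J1 <5,2,2>
#5 <6,2,2>
P:5↔0 J1 <6,3,2>
PS:2↔4 J2 <6,3,3>
3×5 − 2×3 − 1×3 = 6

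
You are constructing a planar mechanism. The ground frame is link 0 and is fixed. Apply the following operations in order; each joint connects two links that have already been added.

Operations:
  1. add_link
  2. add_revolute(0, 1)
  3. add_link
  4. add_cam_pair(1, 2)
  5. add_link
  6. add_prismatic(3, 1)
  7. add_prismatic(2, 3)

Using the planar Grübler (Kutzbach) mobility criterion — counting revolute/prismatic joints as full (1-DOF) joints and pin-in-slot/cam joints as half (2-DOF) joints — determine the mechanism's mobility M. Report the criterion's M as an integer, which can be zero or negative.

M = 2

link 0 = ground. State L|J1|J2 = 1|0|0
+link1  2|0|0
R(0,1) f=1→J1  2|1|0
+link2  3|1|0
C(1,2) f=2→J2  3|1|1
+link3  4|1|1
P(3,1) f=1→J1  4|2|1
P(2,3) f=1→J1  4|3|1
M = 3(4−1)−2·3−1 = 9−6−1 = 2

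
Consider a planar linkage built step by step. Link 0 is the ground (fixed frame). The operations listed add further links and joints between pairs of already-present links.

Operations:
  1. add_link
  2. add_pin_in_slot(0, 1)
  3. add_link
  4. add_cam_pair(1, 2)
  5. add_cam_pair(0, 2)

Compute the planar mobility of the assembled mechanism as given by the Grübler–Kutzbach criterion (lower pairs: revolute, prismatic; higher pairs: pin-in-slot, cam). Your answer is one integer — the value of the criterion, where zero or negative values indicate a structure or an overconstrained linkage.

ground; <1,0,0>
#1 <2,0,0>
PS:0↔1 J2 <2,0,1>
#2 <3,0,1>
C:1↔2 J2 <3,0,2>
C:0↔2 J2 <3,0,3>
3×2 − 2×0 − 1×3 = 3

M = 3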